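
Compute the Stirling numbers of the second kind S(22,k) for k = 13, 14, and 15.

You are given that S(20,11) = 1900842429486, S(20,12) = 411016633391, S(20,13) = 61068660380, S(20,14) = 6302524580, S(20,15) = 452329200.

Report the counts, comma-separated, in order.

r21: T_21,12=12×411016633391+1900842429486=6833042030178; T_21,13=13×61068660380+411016633391=1204909218331; T_21,14=14×6302524580+61068660380=149304004500; T_21,15=15×452329200+6302524580=13087462580
r22: T_22,13=13×1204909218331+6833042030178=22496861868481; T_22,14=14×149304004500+1204909218331=3295165281331; T_22,15=15×13087462580+149304004500=345615943200
Read S(22,13) = 22496861868481, S(22,14) = 3295165281331, S(22,15) = 345615943200.

22496861868481, 3295165281331, 345615943200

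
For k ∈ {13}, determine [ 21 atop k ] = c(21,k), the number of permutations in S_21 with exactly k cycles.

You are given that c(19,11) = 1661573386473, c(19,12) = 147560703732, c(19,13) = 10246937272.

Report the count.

11310276995381

[20] T[20,12]:19*147560703732+1661573386473=4465226757381 · T[20,13]:19*10246937272+147560703732=342252511900
[21] T[21,13]:20*342252511900+4465226757381=11310276995381
Read c(21,13) = 11310276995381.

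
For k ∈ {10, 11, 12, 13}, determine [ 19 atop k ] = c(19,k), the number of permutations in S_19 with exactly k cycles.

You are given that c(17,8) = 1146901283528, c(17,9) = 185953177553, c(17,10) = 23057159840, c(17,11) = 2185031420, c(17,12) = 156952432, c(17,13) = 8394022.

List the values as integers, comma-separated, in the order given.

14710753408923, 1661573386473, 147560703732, 10246937272

@18  (18,9):185953177553·17+1146901283528→4308105301929, (18,10):23057159840·17+185953177553→577924894833, (18,11):2185031420·17+23057159840→60202693980, (18,12):156952432·17+2185031420→4853222764, (18,13):8394022·17+156952432→299650806
@19  (19,10):577924894833·18+4308105301929→14710753408923, (19,11):60202693980·18+577924894833→1661573386473, (19,12):4853222764·18+60202693980→147560703732, (19,13):299650806·18+4853222764→10246937272
Read c(19,10) = 14710753408923, c(19,11) = 1661573386473, c(19,12) = 147560703732, c(19,13) = 10246937272.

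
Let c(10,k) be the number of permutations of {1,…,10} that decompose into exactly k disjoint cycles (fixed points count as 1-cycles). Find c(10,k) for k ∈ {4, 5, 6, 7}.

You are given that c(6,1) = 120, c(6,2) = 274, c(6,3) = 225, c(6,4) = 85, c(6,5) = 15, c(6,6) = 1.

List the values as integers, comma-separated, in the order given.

723680, 269325, 63273, 9450

row 7: T[7][1]=6·120+0=720  T[7][2]=6·274+120=1764  T[7][3]=6·225+274=1624  T[7][4]=6·85+225=735  T[7][5]=6·15+85=175  T[7][6]=6·1+15=21  T[7][7]=6·0+1=1
row 8: T[8][2]=7·1764+720=13068  T[8][3]=7·1624+1764=13132  T[8][4]=7·735+1624=6769  T[8][5]=7·175+735=1960  T[8][6]=7·21+175=322  T[8][7]=7·1+21=28
row 9: T[9][3]=8·13132+13068=118124  T[9][4]=8·6769+13132=67284  T[9][5]=8·1960+6769=22449  T[9][6]=8·322+1960=4536  T[9][7]=8·28+322=546
row 10: T[10][4]=9·67284+118124=723680  T[10][5]=9·22449+67284=269325  T[10][6]=9·4536+22449=63273  T[10][7]=9·546+4536=9450
Read c(10,4) = 723680, c(10,5) = 269325, c(10,6) = 63273, c(10,7) = 9450.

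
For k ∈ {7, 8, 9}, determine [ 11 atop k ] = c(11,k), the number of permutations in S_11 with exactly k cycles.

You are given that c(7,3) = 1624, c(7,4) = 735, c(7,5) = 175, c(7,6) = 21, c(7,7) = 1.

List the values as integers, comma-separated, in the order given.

@8  (8,4):735·7+1624→6769, (8,5):175·7+735→1960, (8,6):21·7+175→322, (8,7):1·7+21→28, (8,8):0·7+1→1
@9  (9,5):1960·8+6769→22449, (9,6):322·8+1960→4536, (9,7):28·8+322→546, (9,8):1·8+28→36, (9,9):0·8+1→1
@10  (10,6):4536·9+22449→63273, (10,7):546·9+4536→9450, (10,8):36·9+546→870, (10,9):1·9+36→45
@11  (11,7):9450·10+63273→157773, (11,8):870·10+9450→18150, (11,9):45·10+870→1320
Read c(11,7) = 157773, c(11,8) = 18150, c(11,9) = 1320.

157773, 18150, 1320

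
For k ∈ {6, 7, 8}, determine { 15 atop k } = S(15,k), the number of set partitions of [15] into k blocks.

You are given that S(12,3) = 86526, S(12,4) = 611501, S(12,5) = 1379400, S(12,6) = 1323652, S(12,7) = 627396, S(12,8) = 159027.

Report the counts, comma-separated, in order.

[13] T[13,4]:4*611501+86526=2532530 · T[13,5]:5*1379400+611501=7508501 · T[13,6]:6*1323652+1379400=9321312 · T[13,7]:7*627396+1323652=5715424 · T[13,8]:8*159027+627396=1899612
[14] T[14,5]:5*7508501+2532530=40075035 · T[14,6]:6*9321312+7508501=63436373 · T[14,7]:7*5715424+9321312=49329280 · T[14,8]:8*1899612+5715424=20912320
[15] T[15,6]:6*63436373+40075035=420693273 · T[15,7]:7*49329280+63436373=408741333 · T[15,8]:8*20912320+49329280=216627840
Read S(15,6) = 420693273, S(15,7) = 408741333, S(15,8) = 216627840.

420693273, 408741333, 216627840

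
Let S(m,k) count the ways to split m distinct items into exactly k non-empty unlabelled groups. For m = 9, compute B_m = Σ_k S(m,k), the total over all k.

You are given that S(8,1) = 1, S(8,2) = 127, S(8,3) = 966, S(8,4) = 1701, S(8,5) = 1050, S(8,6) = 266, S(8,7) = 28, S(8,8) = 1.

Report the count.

i=9: T(9,1)=0+1·1=1 | T(9,2)=1+2·127=255 | T(9,3)=127+3·966=3025 | T(9,4)=966+4·1701=7770 | T(9,5)=1701+5·1050=6951 | T(9,6)=1050+6·266=2646 | T(9,7)=266+7·28=462 | T(9,8)=28+8·1=36 | T(9,9)=1+9·0=1
B_9 = ΣS(9,k) = 1+255+3025+7770+6951+2646+462+36+1 = 21147

21147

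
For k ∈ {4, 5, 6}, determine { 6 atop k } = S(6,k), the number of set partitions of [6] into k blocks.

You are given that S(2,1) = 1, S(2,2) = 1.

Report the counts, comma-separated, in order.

65, 15, 1

r3: T_3,1=1×1+0=1; T_3,2=2×1+1=3; T_3,3=3×0+1=1
r4: T_4,2=2×3+1=7; T_4,3=3×1+3=6; T_4,4=4×0+1=1
r5: T_5,3=3×6+7=25; T_5,4=4×1+6=10; T_5,5=5×0+1=1
r6: T_6,4=4×10+25=65; T_6,5=5×1+10=15; T_6,6=6×0+1=1
Read S(6,4) = 65, S(6,5) = 15, S(6,6) = 1.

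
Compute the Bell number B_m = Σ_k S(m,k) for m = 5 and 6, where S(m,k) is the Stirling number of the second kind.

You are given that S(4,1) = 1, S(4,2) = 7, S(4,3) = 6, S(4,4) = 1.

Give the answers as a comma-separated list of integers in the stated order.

52, 203

i=5: T(5,1)=0+1·1=1 | T(5,2)=1+2·7=15 | T(5,3)=7+3·6=25 | T(5,4)=6+4·1=10 | T(5,5)=1+5·0=1
i=6: T(6,1)=0+1·1=1 | T(6,2)=1+2·15=31 | T(6,3)=15+3·25=90 | T(6,4)=25+4·10=65 | T(6,5)=10+5·1=15 | T(6,6)=1+6·0=1
B_5 = ΣS(5,k) = 1+15+25+10+1 = 52
B_6 = ΣS(6,k) = 1+31+90+65+15+1 = 203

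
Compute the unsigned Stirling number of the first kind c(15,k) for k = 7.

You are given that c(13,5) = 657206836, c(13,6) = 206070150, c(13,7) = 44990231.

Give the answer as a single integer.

r14: T_14,6=13×206070150+657206836=3336118786; T_14,7=13×44990231+206070150=790943153
r15: T_15,7=14×790943153+3336118786=14409322928
Read c(15,7) = 14409322928.

14409322928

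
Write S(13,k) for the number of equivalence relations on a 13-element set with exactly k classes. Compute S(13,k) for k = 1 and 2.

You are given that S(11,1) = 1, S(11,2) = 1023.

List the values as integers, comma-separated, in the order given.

r12: T_12,1=1×1+0=1; T_12,2=2×1023+1=2047
r13: T_13,1=1×1+0=1; T_13,2=2×2047+1=4095
Read S(13,1) = 1, S(13,2) = 4095.

1, 4095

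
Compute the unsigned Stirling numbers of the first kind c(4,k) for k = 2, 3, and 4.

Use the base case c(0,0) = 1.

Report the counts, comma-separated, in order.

[1] T[1,1]:0*0+1=1
[2] T[2,1]:1*1+0=1 · T[2,2]:1*0+1=1
[3] T[3,1]:2*1+0=2 · T[3,2]:2*1+1=3 · T[3,3]:2*0+1=1
[4] T[4,2]:3*3+2=11 · T[4,3]:3*1+3=6 · T[4,4]:3*0+1=1
Read c(4,2) = 11, c(4,3) = 6, c(4,4) = 1.

11, 6, 1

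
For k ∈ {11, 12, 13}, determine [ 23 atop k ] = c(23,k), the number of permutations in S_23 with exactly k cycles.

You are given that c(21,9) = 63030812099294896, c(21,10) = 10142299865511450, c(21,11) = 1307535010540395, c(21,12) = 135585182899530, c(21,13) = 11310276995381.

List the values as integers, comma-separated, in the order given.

1103230881185949736, 129006659818331295, 12363045847086207

@22  (22,10):10142299865511450·21+63030812099294896→276019109275035346, (22,11):1307535010540395·21+10142299865511450→37600535086859745, (22,12):135585182899530·21+1307535010540395→4154823851430525, (22,13):11310276995381·21+135585182899530→373100999802531
@23  (23,11):37600535086859745·22+276019109275035346→1103230881185949736, (23,12):4154823851430525·22+37600535086859745→129006659818331295, (23,13):373100999802531·22+4154823851430525→12363045847086207
Read c(23,11) = 1103230881185949736, c(23,12) = 129006659818331295, c(23,13) = 12363045847086207.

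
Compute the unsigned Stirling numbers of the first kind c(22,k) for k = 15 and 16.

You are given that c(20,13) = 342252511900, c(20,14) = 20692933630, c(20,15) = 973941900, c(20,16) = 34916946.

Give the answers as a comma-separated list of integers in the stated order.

1599718388730, 75289668850

[21] T[21,14]:20*20692933630+342252511900=756111184500 · T[21,15]:20*973941900+20692933630=40171771630 · T[21,16]:20*34916946+973941900=1672280820
[22] T[22,15]:21*40171771630+756111184500=1599718388730 · T[22,16]:21*1672280820+40171771630=75289668850
Read c(22,15) = 1599718388730, c(22,16) = 75289668850.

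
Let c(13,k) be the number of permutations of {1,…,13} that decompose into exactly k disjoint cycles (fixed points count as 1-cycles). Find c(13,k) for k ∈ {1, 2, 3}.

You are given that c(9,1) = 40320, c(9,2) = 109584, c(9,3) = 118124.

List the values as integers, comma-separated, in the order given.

r10: T_10,1=9×40320+0=362880; T_10,2=9×109584+40320=1026576; T_10,3=9×118124+109584=1172700
r11: T_11,1=10×362880+0=3628800; T_11,2=10×1026576+362880=10628640; T_11,3=10×1172700+1026576=12753576
r12: T_12,1=11×3628800+0=39916800; T_12,2=11×10628640+3628800=120543840; T_12,3=11×12753576+10628640=150917976
r13: T_13,1=12×39916800+0=479001600; T_13,2=12×120543840+39916800=1486442880; T_13,3=12×150917976+120543840=1931559552
Read c(13,1) = 479001600, c(13,2) = 1486442880, c(13,3) = 1931559552.

479001600, 1486442880, 1931559552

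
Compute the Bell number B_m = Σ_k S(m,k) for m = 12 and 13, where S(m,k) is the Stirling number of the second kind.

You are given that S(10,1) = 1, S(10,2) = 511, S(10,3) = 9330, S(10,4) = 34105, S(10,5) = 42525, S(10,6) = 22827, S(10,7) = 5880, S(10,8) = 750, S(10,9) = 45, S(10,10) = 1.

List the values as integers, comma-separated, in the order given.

4213597, 27644437

r11: T_11,1=1×1+0=1; T_11,2=2×511+1=1023; T_11,3=3×9330+511=28501; T_11,4=4×34105+9330=145750; T_11,5=5×42525+34105=246730; T_11,6=6×22827+42525=179487; T_11,7=7×5880+22827=63987; T_11,8=8×750+5880=11880; T_11,9=9×45+750=1155; T_11,10=10×1+45=55; T_11,11=11×0+1=1
r12: T_12,1=1×1+0=1; T_12,2=2×1023+1=2047; T_12,3=3×28501+1023=86526; T_12,4=4×145750+28501=611501; T_12,5=5×246730+145750=1379400; T_12,6=6×179487+246730=1323652; T_12,7=7×63987+179487=627396; T_12,8=8×11880+63987=159027; T_12,9=9×1155+11880=22275; T_12,10=10×55+1155=1705; T_12,11=11×1+55=66; T_12,12=12×0+1=1
r13: T_13,1=1×1+0=1; T_13,2=2×2047+1=4095; T_13,3=3×86526+2047=261625; T_13,4=4×611501+86526=2532530; T_13,5=5×1379400+611501=7508501; T_13,6=6×1323652+1379400=9321312; T_13,7=7×627396+1323652=5715424; T_13,8=8×159027+627396=1899612; T_13,9=9×22275+159027=359502; T_13,10=10×1705+22275=39325; T_13,11=11×66+1705=2431; T_13,12=12×1+66=78; T_13,13=13×0+1=1
B_12 = ΣS(12,k) = 1+2047+86526+611501+1379400+1323652+627396+159027+22275+1705+66+1 = 4213597
B_13 = ΣS(13,k) = 1+4095+261625+2532530+7508501+9321312+5715424+1899612+359502+39325+2431+78+1 = 27644437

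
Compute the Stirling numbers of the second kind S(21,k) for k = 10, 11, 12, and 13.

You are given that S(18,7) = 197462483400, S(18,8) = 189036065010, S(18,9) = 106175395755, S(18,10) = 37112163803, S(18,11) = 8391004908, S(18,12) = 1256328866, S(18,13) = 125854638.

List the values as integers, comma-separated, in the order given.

71187132291275, 26826851689001, 6833042030178, 1204909218331

i=19: T(19,8)=197462483400+8·189036065010=1709751003480 | T(19,9)=189036065010+9·106175395755=1144614626805 | T(19,10)=106175395755+10·37112163803=477297033785 | T(19,11)=37112163803+11·8391004908=129413217791 | T(19,12)=8391004908+12·1256328866=23466951300 | T(19,13)=1256328866+13·125854638=2892439160
i=20: T(20,9)=1709751003480+9·1144614626805=12011282644725 | T(20,10)=1144614626805+10·477297033785=5917584964655 | T(20,11)=477297033785+11·129413217791=1900842429486 | T(20,12)=129413217791+12·23466951300=411016633391 | T(20,13)=23466951300+13·2892439160=61068660380
i=21: T(21,10)=12011282644725+10·5917584964655=71187132291275 | T(21,11)=5917584964655+11·1900842429486=26826851689001 | T(21,12)=1900842429486+12·411016633391=6833042030178 | T(21,13)=411016633391+13·61068660380=1204909218331
Read S(21,10) = 71187132291275, S(21,11) = 26826851689001, S(21,12) = 6833042030178, S(21,13) = 1204909218331.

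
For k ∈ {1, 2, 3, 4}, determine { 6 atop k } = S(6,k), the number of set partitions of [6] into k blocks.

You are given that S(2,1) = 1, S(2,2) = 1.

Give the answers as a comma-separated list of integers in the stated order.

1, 31, 90, 65

i=3: T(3,1)=0+1·1=1 | T(3,2)=1+2·1=3 | T(3,3)=1+3·0=1
i=4: T(4,1)=0+1·1=1 | T(4,2)=1+2·3=7 | T(4,3)=3+3·1=6 | T(4,4)=1+4·0=1
i=5: T(5,1)=0+1·1=1 | T(5,2)=1+2·7=15 | T(5,3)=7+3·6=25 | T(5,4)=6+4·1=10
i=6: T(6,1)=0+1·1=1 | T(6,2)=1+2·15=31 | T(6,3)=15+3·25=90 | T(6,4)=25+4·10=65
Read S(6,1) = 1, S(6,2) = 31, S(6,3) = 90, S(6,4) = 65.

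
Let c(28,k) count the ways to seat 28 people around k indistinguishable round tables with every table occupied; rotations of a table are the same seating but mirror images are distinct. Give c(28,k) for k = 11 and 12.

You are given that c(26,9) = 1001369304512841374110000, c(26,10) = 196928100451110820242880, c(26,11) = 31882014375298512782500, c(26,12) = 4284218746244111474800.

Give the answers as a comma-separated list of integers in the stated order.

33819732719881270820297640, 4894196422205298253024980

r27: T_27,10=26×196928100451110820242880+1001369304512841374110000=6121499916241722700424880; T_27,11=26×31882014375298512782500+196928100451110820242880=1025860474208872152587880; T_27,12=26×4284218746244111474800+31882014375298512782500=143271701777645411127300
r28: T_28,11=27×1025860474208872152587880+6121499916241722700424880=33819732719881270820297640; T_28,12=27×143271701777645411127300+1025860474208872152587880=4894196422205298253024980
Read c(28,11) = 33819732719881270820297640, c(28,12) = 4894196422205298253024980.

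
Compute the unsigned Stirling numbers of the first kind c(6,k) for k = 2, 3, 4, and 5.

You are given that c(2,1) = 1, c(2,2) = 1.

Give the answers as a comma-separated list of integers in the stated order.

i=3: T(3,1)=0+2·1=2 | T(3,2)=1+2·1=3 | T(3,3)=1+2·0=1
i=4: T(4,1)=0+3·2=6 | T(4,2)=2+3·3=11 | T(4,3)=3+3·1=6 | T(4,4)=1+3·0=1
i=5: T(5,1)=0+4·6=24 | T(5,2)=6+4·11=50 | T(5,3)=11+4·6=35 | T(5,4)=6+4·1=10 | T(5,5)=1+4·0=1
i=6: T(6,2)=24+5·50=274 | T(6,3)=50+5·35=225 | T(6,4)=35+5·10=85 | T(6,5)=10+5·1=15
Read c(6,2) = 274, c(6,3) = 225, c(6,4) = 85, c(6,5) = 15.

274, 225, 85, 15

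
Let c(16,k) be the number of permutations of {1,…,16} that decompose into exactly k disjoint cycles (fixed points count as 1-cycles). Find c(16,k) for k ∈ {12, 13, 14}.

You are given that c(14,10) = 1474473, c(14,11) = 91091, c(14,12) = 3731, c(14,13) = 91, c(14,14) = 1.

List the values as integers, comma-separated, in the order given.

@15  (15,11):91091·14+1474473→2749747, (15,12):3731·14+91091→143325, (15,13):91·14+3731→5005, (15,14):1·14+91→105
@16  (16,12):143325·15+2749747→4899622, (16,13):5005·15+143325→218400, (16,14):105·15+5005→6580
Read c(16,12) = 4899622, c(16,13) = 218400, c(16,14) = 6580.

4899622, 218400, 6580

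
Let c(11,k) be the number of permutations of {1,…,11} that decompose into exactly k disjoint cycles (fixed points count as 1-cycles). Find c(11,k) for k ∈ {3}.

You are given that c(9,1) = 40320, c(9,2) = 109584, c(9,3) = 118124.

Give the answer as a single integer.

r10: T_10,2=9×109584+40320=1026576; T_10,3=9×118124+109584=1172700
r11: T_11,3=10×1172700+1026576=12753576
Read c(11,3) = 12753576.

12753576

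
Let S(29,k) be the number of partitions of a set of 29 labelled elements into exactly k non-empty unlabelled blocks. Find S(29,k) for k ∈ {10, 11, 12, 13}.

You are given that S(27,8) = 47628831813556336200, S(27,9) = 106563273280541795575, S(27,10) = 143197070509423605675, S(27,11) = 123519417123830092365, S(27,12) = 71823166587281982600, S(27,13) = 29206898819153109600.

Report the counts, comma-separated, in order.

row 28: T[28][9]=9·106563273280541795575+47628831813556336200=1006698291338432496375  T[28][10]=10·143197070509423605675+106563273280541795575=1538533978374777852325  T[28][11]=11·123519417123830092365+143197070509423605675=1501910658871554621690  T[28][12]=12·71823166587281982600+123519417123830092365=985397416171213883565  T[28][13]=13·29206898819153109600+71823166587281982600=451512851236272407400
row 29: T[29][10]=10·1538533978374777852325+1006698291338432496375=16392038075086211019625  T[29][11]=11·1501910658871554621690+1538533978374777852325=18059551225961878690915  T[29][12]=12·985397416171213883565+1501910658871554621690=13326679652926121224470  T[29][13]=13·451512851236272407400+985397416171213883565=6855064482242755179765
Read S(29,10) = 16392038075086211019625, S(29,11) = 18059551225961878690915, S(29,12) = 13326679652926121224470, S(29,13) = 6855064482242755179765.

16392038075086211019625, 18059551225961878690915, 13326679652926121224470, 6855064482242755179765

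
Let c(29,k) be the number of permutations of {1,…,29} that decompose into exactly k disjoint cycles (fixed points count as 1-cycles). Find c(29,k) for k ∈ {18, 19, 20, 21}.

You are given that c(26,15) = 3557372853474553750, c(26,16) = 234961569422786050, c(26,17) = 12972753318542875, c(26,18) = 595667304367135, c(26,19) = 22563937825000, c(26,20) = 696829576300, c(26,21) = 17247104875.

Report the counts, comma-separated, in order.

@27  (27,16):234961569422786050·26+3557372853474553750→9666373658466991050, (27,17):12972753318542875·26+234961569422786050→572253155704900800, (27,18):595667304367135·26+12972753318542875→28460103232088385, (27,19):22563937825000·26+595667304367135→1182329687817135, (27,20):696829576300·26+22563937825000→40681506808800, (27,21):17247104875·26+696829576300→1145254303050
@28  (28,17):572253155704900800·27+9666373658466991050→25117208862499312650, (28,18):28460103232088385·27+572253155704900800→1340675942971287195, (28,19):1182329687817135·27+28460103232088385→60383004803151030, (28,20):40681506808800·27+1182329687817135→2280730371654735, (28,21):1145254303050·27+40681506808800→71603372991150
@29  (29,18):1340675942971287195·28+25117208862499312650→62656135265695354110, (29,19):60383004803151030·28+1340675942971287195→3031400077459516035, (29,20):2280730371654735·28+60383004803151030→124243455209483610, (29,21):71603372991150·28+2280730371654735→4285624815406935
Read c(29,18) = 62656135265695354110, c(29,19) = 3031400077459516035, c(29,20) = 124243455209483610, c(29,21) = 4285624815406935.

62656135265695354110, 3031400077459516035, 124243455209483610, 4285624815406935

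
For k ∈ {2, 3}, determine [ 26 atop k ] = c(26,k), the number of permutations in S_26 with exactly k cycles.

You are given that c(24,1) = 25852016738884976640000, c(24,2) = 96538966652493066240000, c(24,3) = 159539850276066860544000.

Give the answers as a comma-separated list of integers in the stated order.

[25] T[25,1]:24*25852016738884976640000+0=620448401733239439360000 · T[25,2]:24*96538966652493066240000+25852016738884976640000=2342787216398718566400000 · T[25,3]:24*159539850276066860544000+96538966652493066240000=3925495373278097719296000
[26] T[26,2]:25*2342787216398718566400000+620448401733239439360000=59190128811701203599360000 · T[26,3]:25*3925495373278097719296000+2342787216398718566400000=100480171548351161548800000
Read c(26,2) = 59190128811701203599360000, c(26,3) = 100480171548351161548800000.

59190128811701203599360000, 100480171548351161548800000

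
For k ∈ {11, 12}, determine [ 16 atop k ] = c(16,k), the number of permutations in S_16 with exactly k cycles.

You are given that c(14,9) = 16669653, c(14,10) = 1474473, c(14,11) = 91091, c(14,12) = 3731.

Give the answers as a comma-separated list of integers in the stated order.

78558480, 4899622

row 15: T[15][10]=14·1474473+16669653=37312275  T[15][11]=14·91091+1474473=2749747  T[15][12]=14·3731+91091=143325
row 16: T[16][11]=15·2749747+37312275=78558480  T[16][12]=15·143325+2749747=4899622
Read c(16,11) = 78558480, c(16,12) = 4899622.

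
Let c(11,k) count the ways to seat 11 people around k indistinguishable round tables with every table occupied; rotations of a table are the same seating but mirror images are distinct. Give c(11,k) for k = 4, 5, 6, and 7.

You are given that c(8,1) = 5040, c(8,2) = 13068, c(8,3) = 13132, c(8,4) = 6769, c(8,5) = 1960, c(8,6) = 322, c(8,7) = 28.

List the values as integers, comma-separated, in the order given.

8409500, 3416930, 902055, 157773

[9] T[9,2]:8*13068+5040=109584 · T[9,3]:8*13132+13068=118124 · T[9,4]:8*6769+13132=67284 · T[9,5]:8*1960+6769=22449 · T[9,6]:8*322+1960=4536 · T[9,7]:8*28+322=546
[10] T[10,3]:9*118124+109584=1172700 · T[10,4]:9*67284+118124=723680 · T[10,5]:9*22449+67284=269325 · T[10,6]:9*4536+22449=63273 · T[10,7]:9*546+4536=9450
[11] T[11,4]:10*723680+1172700=8409500 · T[11,5]:10*269325+723680=3416930 · T[11,6]:10*63273+269325=902055 · T[11,7]:10*9450+63273=157773
Read c(11,4) = 8409500, c(11,5) = 3416930, c(11,6) = 902055, c(11,7) = 157773.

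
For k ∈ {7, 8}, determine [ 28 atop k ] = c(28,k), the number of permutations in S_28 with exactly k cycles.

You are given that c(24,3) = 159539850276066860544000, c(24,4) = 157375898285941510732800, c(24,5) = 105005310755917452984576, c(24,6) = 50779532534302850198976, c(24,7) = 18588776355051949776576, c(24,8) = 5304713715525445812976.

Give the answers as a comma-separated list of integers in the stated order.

i=25: T(25,4)=159539850276066860544000+24·157375898285941510732800=3936561409138663118131200 | T(25,5)=157375898285941510732800+24·105005310755917452984576=2677503356427960382362624 | T(25,6)=105005310755917452984576+24·50779532534302850198976=1323714091579185857760000 | T(25,7)=50779532534302850198976+24·18588776355051949776576=496910165055549644836800 | T(25,8)=18588776355051949776576+24·5304713715525445812976=145901905527662649288000
i=26: T(26,5)=3936561409138663118131200+25·2677503356427960382362624=70874145319837672677196800 | T(26,6)=2677503356427960382362624+25·1323714091579185857760000=35770355645907606826362624 | T(26,7)=1323714091579185857760000+25·496910165055549644836800=13746468217967926978680000 | T(26,8)=496910165055549644836800+25·145901905527662649288000=4144457803247115877036800
i=27: T(27,6)=70874145319837672677196800+26·35770355645907606826362624=1000903392113435450162625024 | T(27,7)=35770355645907606826362624+26·13746468217967926978680000=393178529313073708272042624 | T(27,8)=13746468217967926978680000+26·4144457803247115877036800=121502371102392939781636800
i=28: T(28,7)=1000903392113435450162625024+27·393178529313073708272042624=11616723683566425573507775872 | T(28,8)=393178529313073708272042624+27·121502371102392939781636800=3673742549077683082376236224
Read c(28,7) = 11616723683566425573507775872, c(28,8) = 3673742549077683082376236224.

11616723683566425573507775872, 3673742549077683082376236224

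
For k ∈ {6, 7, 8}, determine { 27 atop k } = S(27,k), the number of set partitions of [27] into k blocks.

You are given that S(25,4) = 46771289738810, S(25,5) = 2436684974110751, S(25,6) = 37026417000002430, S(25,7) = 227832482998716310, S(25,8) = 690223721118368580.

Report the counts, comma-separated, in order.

1359801318005044551, 11647571772911241531, 47628831813556336200

@26  (26,5):2436684974110751·5+46771289738810→12230196160292565, (26,6):37026417000002430·6+2436684974110751→224595186974125331, (26,7):227832482998716310·7+37026417000002430→1631853797991016600, (26,8):690223721118368580·8+227832482998716310→5749622251945664950
@27  (27,6):224595186974125331·6+12230196160292565→1359801318005044551, (27,7):1631853797991016600·7+224595186974125331→11647571772911241531, (27,8):5749622251945664950·8+1631853797991016600→47628831813556336200
Read S(27,6) = 1359801318005044551, S(27,7) = 11647571772911241531, S(27,8) = 47628831813556336200.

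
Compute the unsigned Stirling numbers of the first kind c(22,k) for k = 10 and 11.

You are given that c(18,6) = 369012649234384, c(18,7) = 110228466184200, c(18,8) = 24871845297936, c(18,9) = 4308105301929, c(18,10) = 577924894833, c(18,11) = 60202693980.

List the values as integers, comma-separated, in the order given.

276019109275035346, 37600535086859745

i=19: T(19,7)=369012649234384+18·110228466184200=2353125040549984 | T(19,8)=110228466184200+18·24871845297936=557921681547048 | T(19,9)=24871845297936+18·4308105301929=102417740732658 | T(19,10)=4308105301929+18·577924894833=14710753408923 | T(19,11)=577924894833+18·60202693980=1661573386473
i=20: T(20,8)=2353125040549984+19·557921681547048=12953636989943896 | T(20,9)=557921681547048+19·102417740732658=2503858755467550 | T(20,10)=102417740732658+19·14710753408923=381922055502195 | T(20,11)=14710753408923+19·1661573386473=46280647751910
i=21: T(21,9)=12953636989943896+20·2503858755467550=63030812099294896 | T(21,10)=2503858755467550+20·381922055502195=10142299865511450 | T(21,11)=381922055502195+20·46280647751910=1307535010540395
i=22: T(22,10)=63030812099294896+21·10142299865511450=276019109275035346 | T(22,11)=10142299865511450+21·1307535010540395=37600535086859745
Read c(22,10) = 276019109275035346, c(22,11) = 37600535086859745.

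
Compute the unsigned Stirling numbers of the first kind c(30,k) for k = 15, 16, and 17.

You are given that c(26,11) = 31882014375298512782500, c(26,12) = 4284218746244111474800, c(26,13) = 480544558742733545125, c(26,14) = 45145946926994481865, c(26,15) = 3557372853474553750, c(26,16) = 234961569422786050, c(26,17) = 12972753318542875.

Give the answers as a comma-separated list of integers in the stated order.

@27  (27,12):4284218746244111474800·26+31882014375298512782500→143271701777645411127300, (27,13):480544558742733545125·26+4284218746244111474800→16778377273555183648050, (27,14):45145946926994481865·26+480544558742733545125→1654339178844590073615, (27,15):3557372853474553750·26+45145946926994481865→137637641117332879365, (27,16):234961569422786050·26+3557372853474553750→9666373658466991050, (27,17):12972753318542875·26+234961569422786050→572253155704900800
@28  (28,13):16778377273555183648050·27+143271701777645411127300→596287888163635369624650, (28,14):1654339178844590073615·27+16778377273555183648050→61445535102359115635655, (28,15):137637641117332879365·27+1654339178844590073615→5370555489012577816470, (28,16):9666373658466991050·27+137637641117332879365→398629729895941637715, (28,17):572253155704900800·27+9666373658466991050→25117208862499312650
@29  (29,14):61445535102359115635655·28+596287888163635369624650→2316762871029690607422990, (29,15):5370555489012577816470·28+61445535102359115635655→211821088794711294496815, (29,16):398629729895941637715·28+5370555489012577816470→16532187926098943672490, (29,17):25117208862499312650·28+398629729895941637715→1101911578045922391915
@30  (30,15):211821088794711294496815·29+2316762871029690607422990→8459574446076318147830625, (30,16):16532187926098943672490·29+211821088794711294496815→691254538651580660999025, (30,17):1101911578045922391915·29+16532187926098943672490→48487623689430693038025
Read c(30,15) = 8459574446076318147830625, c(30,16) = 691254538651580660999025, c(30,17) = 48487623689430693038025.

8459574446076318147830625, 691254538651580660999025, 48487623689430693038025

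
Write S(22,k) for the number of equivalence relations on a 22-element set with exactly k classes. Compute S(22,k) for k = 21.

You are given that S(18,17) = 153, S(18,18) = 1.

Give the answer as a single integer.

[19] T[19,18]:18*1+153=171 · T[19,19]:19*0+1=1
[20] T[20,19]:19*1+171=190 · T[20,20]:20*0+1=1
[21] T[21,20]:20*1+190=210 · T[21,21]:21*0+1=1
[22] T[22,21]:21*1+210=231
Read S(22,21) = 231.

231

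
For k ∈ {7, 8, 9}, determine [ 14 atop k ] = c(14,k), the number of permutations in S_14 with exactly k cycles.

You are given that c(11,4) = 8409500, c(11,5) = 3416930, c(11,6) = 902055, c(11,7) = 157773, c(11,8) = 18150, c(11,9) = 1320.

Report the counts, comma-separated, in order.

i=12: T(12,5)=8409500+11·3416930=45995730 | T(12,6)=3416930+11·902055=13339535 | T(12,7)=902055+11·157773=2637558 | T(12,8)=157773+11·18150=357423 | T(12,9)=18150+11·1320=32670
i=13: T(13,6)=45995730+12·13339535=206070150 | T(13,7)=13339535+12·2637558=44990231 | T(13,8)=2637558+12·357423=6926634 | T(13,9)=357423+12·32670=749463
i=14: T(14,7)=206070150+13·44990231=790943153 | T(14,8)=44990231+13·6926634=135036473 | T(14,9)=6926634+13·749463=16669653
Read c(14,7) = 790943153, c(14,8) = 135036473, c(14,9) = 16669653.

790943153, 135036473, 16669653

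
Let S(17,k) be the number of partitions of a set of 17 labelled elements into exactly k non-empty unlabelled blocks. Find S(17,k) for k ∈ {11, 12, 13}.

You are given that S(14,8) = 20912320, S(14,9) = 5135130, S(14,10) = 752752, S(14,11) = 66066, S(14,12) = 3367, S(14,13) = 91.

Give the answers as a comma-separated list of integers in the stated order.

512060978, 62022324, 4910178

@15  (15,9):5135130·9+20912320→67128490, (15,10):752752·10+5135130→12662650, (15,11):66066·11+752752→1479478, (15,12):3367·12+66066→106470, (15,13):91·13+3367→4550
@16  (16,10):12662650·10+67128490→193754990, (16,11):1479478·11+12662650→28936908, (16,12):106470·12+1479478→2757118, (16,13):4550·13+106470→165620
@17  (17,11):28936908·11+193754990→512060978, (17,12):2757118·12+28936908→62022324, (17,13):165620·13+2757118→4910178
Read S(17,11) = 512060978, S(17,12) = 62022324, S(17,13) = 4910178.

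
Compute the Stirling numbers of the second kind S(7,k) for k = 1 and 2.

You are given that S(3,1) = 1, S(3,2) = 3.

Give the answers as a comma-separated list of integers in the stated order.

row 4: T[4][1]=1·1+0=1  T[4][2]=2·3+1=7
row 5: T[5][1]=1·1+0=1  T[5][2]=2·7+1=15
row 6: T[6][1]=1·1+0=1  T[6][2]=2·15+1=31
row 7: T[7][1]=1·1+0=1  T[7][2]=2·31+1=63
Read S(7,1) = 1, S(7,2) = 63.

1, 63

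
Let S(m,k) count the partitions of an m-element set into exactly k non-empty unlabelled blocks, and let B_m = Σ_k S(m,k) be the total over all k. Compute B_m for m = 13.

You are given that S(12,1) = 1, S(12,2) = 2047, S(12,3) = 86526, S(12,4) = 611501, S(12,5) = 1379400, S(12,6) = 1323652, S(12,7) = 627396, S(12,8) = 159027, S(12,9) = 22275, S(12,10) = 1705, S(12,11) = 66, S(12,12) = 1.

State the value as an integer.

r13: T_13,1=1×1+0=1; T_13,2=2×2047+1=4095; T_13,3=3×86526+2047=261625; T_13,4=4×611501+86526=2532530; T_13,5=5×1379400+611501=7508501; T_13,6=6×1323652+1379400=9321312; T_13,7=7×627396+1323652=5715424; T_13,8=8×159027+627396=1899612; T_13,9=9×22275+159027=359502; T_13,10=10×1705+22275=39325; T_13,11=11×66+1705=2431; T_13,12=12×1+66=78; T_13,13=13×0+1=1
B_13 = ΣS(13,k) = 1+4095+261625+2532530+7508501+9321312+5715424+1899612+359502+39325+2431+78+1 = 27644437

27644437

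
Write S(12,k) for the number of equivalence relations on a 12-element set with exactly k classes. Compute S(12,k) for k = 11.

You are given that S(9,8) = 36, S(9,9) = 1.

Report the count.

66

row 10: T[10][9]=9·1+36=45  T[10][10]=10·0+1=1
row 11: T[11][10]=10·1+45=55  T[11][11]=11·0+1=1
row 12: T[12][11]=11·1+55=66
Read S(12,11) = 66.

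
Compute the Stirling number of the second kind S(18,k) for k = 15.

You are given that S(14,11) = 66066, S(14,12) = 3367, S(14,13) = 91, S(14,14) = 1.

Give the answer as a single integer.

367200

row 15: T[15][12]=12·3367+66066=106470  T[15][13]=13·91+3367=4550  T[15][14]=14·1+91=105  T[15][15]=15·0+1=1
row 16: T[16][13]=13·4550+106470=165620  T[16][14]=14·105+4550=6020  T[16][15]=15·1+105=120
row 17: T[17][14]=14·6020+165620=249900  T[17][15]=15·120+6020=7820
row 18: T[18][15]=15·7820+249900=367200
Read S(18,15) = 367200.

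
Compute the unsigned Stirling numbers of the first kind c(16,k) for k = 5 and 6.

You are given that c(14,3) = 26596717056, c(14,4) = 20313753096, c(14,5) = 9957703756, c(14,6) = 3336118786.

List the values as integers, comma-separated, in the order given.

i=15: T(15,4)=26596717056+14·20313753096=310989260400 | T(15,5)=20313753096+14·9957703756=159721605680 | T(15,6)=9957703756+14·3336118786=56663366760
i=16: T(16,5)=310989260400+15·159721605680=2706813345600 | T(16,6)=159721605680+15·56663366760=1009672107080
Read c(16,5) = 2706813345600, c(16,6) = 1009672107080.

2706813345600, 1009672107080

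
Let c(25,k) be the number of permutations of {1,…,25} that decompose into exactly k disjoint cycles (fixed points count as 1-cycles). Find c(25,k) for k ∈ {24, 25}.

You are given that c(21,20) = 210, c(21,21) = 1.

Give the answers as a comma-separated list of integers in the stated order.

300, 1

@22  (22,21):1·21+210→231, (22,22):0·21+1→1
@23  (23,22):1·22+231→253, (23,23):0·22+1→1
@24  (24,23):1·23+253→276, (24,24):0·23+1→1
@25  (25,24):1·24+276→300, (25,25):0·24+1→1
Read c(25,24) = 300, c(25,25) = 1.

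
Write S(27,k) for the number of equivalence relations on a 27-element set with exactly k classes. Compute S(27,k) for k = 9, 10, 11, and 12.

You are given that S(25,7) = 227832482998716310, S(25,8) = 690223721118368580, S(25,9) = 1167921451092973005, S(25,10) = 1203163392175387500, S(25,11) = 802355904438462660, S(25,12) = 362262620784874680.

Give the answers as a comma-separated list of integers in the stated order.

row 26: T[26][8]=8·690223721118368580+227832482998716310=5749622251945664950  T[26][9]=9·1167921451092973005+690223721118368580=11201516780955125625  T[26][10]=10·1203163392175387500+1167921451092973005=13199555372846848005  T[26][11]=11·802355904438462660+1203163392175387500=10029078340998476760  T[26][12]=12·362262620784874680+802355904438462660=5149507353856958820
row 27: T[27][9]=9·11201516780955125625+5749622251945664950=106563273280541795575  T[27][10]=10·13199555372846848005+11201516780955125625=143197070509423605675  T[27][11]=11·10029078340998476760+13199555372846848005=123519417123830092365  T[27][12]=12·5149507353856958820+10029078340998476760=71823166587281982600
Read S(27,9) = 106563273280541795575, S(27,10) = 143197070509423605675, S(27,11) = 123519417123830092365, S(27,12) = 71823166587281982600.

106563273280541795575, 143197070509423605675, 123519417123830092365, 71823166587281982600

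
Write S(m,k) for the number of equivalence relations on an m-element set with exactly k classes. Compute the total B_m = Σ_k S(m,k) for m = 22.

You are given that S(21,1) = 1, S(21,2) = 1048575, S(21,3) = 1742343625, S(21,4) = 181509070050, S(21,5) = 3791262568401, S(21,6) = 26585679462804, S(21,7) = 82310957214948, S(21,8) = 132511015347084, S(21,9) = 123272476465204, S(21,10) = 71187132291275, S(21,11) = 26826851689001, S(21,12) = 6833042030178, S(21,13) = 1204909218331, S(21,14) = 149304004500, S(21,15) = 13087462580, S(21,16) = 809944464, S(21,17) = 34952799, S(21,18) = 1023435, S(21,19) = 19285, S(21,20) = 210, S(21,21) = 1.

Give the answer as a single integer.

i=22: T(22,1)=0+1·1=1 | T(22,2)=1+2·1048575=2097151 | T(22,3)=1048575+3·1742343625=5228079450 | T(22,4)=1742343625+4·181509070050=727778623825 | T(22,5)=181509070050+5·3791262568401=19137821912055 | T(22,6)=3791262568401+6·26585679462804=163305339345225 | T(22,7)=26585679462804+7·82310957214948=602762379967440 | T(22,8)=82310957214948+8·132511015347084=1142399079991620 | T(22,9)=132511015347084+9·123272476465204=1241963303533920 | T(22,10)=123272476465204+10·71187132291275=835143799377954 | T(22,11)=71187132291275+11·26826851689001=366282500870286 | T(22,12)=26826851689001+12·6833042030178=108823356051137 | T(22,13)=6833042030178+13·1204909218331=22496861868481 | T(22,14)=1204909218331+14·149304004500=3295165281331 | T(22,15)=149304004500+15·13087462580=345615943200 | T(22,16)=13087462580+16·809944464=26046574004 | T(22,17)=809944464+17·34952799=1404142047 | T(22,18)=34952799+18·1023435=53374629 | T(22,19)=1023435+19·19285=1389850 | T(22,20)=19285+20·210=23485 | T(22,21)=210+21·1=231 | T(22,22)=1+22·0=1
B_22 = ΣS(22,k) = 1+2097151+5228079450+727778623825+19137821912055+163305339345225+602762379967440+1142399079991620+1241963303533920+835143799377954+366282500870286+108823356051137+22496861868481+3295165281331+345615943200+26046574004+1404142047+53374629+1389850+23485+231+1 = 4506715738447323

4506715738447323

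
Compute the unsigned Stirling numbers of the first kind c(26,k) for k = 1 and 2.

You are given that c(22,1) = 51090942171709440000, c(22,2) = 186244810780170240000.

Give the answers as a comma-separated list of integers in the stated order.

15511210043330985984000000, 59190128811701203599360000

@23  (23,1):51090942171709440000·22+0→1124000727777607680000, (23,2):186244810780170240000·22+51090942171709440000→4148476779335454720000
@24  (24,1):1124000727777607680000·23+0→25852016738884976640000, (24,2):4148476779335454720000·23+1124000727777607680000→96538966652493066240000
@25  (25,1):25852016738884976640000·24+0→620448401733239439360000, (25,2):96538966652493066240000·24+25852016738884976640000→2342787216398718566400000
@26  (26,1):620448401733239439360000·25+0→15511210043330985984000000, (26,2):2342787216398718566400000·25+620448401733239439360000→59190128811701203599360000
Read c(26,1) = 15511210043330985984000000, c(26,2) = 59190128811701203599360000.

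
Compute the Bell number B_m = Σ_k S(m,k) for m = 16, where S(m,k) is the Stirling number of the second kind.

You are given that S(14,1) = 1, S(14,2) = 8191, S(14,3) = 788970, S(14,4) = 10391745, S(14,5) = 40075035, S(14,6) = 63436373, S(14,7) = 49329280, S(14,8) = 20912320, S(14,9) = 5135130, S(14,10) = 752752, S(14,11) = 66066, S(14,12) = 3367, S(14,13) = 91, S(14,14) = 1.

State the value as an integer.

row 15: T[15][1]=1·1+0=1  T[15][2]=2·8191+1=16383  T[15][3]=3·788970+8191=2375101  T[15][4]=4·10391745+788970=42355950  T[15][5]=5·40075035+10391745=210766920  T[15][6]=6·63436373+40075035=420693273  T[15][7]=7·49329280+63436373=408741333  T[15][8]=8·20912320+49329280=216627840  T[15][9]=9·5135130+20912320=67128490  T[15][10]=10·752752+5135130=12662650  T[15][11]=11·66066+752752=1479478  T[15][12]=12·3367+66066=106470  T[15][13]=13·91+3367=4550  T[15][14]=14·1+91=105  T[15][15]=15·0+1=1
row 16: T[16][1]=1·1+0=1  T[16][2]=2·16383+1=32767  T[16][3]=3·2375101+16383=7141686  T[16][4]=4·42355950+2375101=171798901  T[16][5]=5·210766920+42355950=1096190550  T[16][6]=6·420693273+210766920=2734926558  T[16][7]=7·408741333+420693273=3281882604  T[16][8]=8·216627840+408741333=2141764053  T[16][9]=9·67128490+216627840=820784250  T[16][10]=10·12662650+67128490=193754990  T[16][11]=11·1479478+12662650=28936908  T[16][12]=12·106470+1479478=2757118  T[16][13]=13·4550+106470=165620  T[16][14]=14·105+4550=6020  T[16][15]=15·1+105=120  T[16][16]=16·0+1=1
B_16 = ΣS(16,k) = 1+32767+7141686+171798901+1096190550+2734926558+3281882604+2141764053+820784250+193754990+28936908+2757118+165620+6020+120+1 = 10480142147

10480142147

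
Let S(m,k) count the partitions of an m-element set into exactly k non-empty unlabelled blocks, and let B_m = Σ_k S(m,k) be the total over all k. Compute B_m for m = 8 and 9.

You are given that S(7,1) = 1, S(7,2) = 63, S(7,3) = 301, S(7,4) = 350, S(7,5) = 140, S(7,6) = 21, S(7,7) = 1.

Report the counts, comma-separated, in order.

i=8: T(8,1)=0+1·1=1 | T(8,2)=1+2·63=127 | T(8,3)=63+3·301=966 | T(8,4)=301+4·350=1701 | T(8,5)=350+5·140=1050 | T(8,6)=140+6·21=266 | T(8,7)=21+7·1=28 | T(8,8)=1+8·0=1
i=9: T(9,1)=0+1·1=1 | T(9,2)=1+2·127=255 | T(9,3)=127+3·966=3025 | T(9,4)=966+4·1701=7770 | T(9,5)=1701+5·1050=6951 | T(9,6)=1050+6·266=2646 | T(9,7)=266+7·28=462 | T(9,8)=28+8·1=36 | T(9,9)=1+9·0=1
B_8 = ΣS(8,k) = 1+127+966+1701+1050+266+28+1 = 4140
B_9 = ΣS(9,k) = 1+255+3025+7770+6951+2646+462+36+1 = 21147

4140, 21147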